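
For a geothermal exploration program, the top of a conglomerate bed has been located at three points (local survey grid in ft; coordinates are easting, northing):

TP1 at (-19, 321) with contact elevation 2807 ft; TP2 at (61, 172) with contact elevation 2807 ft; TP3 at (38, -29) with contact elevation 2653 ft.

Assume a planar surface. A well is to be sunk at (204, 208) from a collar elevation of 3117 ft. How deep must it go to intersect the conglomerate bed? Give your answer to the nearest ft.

Let the plane be z = a·easting + b·northing + c.
TP2−TP1: 80a − 149b = 0;  TP3−TP1: 57a − 350b = −154.
Solving gives a = 1.17630, b = 0.63157.
Then c = 2807 − a·-19 − b·321 = 2626.62.
At (204, 208): z_contact = 240.0 + 131.4 + 2626.62 = 2997.9 ft.
Depth below ground = 3117 − 2997.9 = 119 ft.

119 ft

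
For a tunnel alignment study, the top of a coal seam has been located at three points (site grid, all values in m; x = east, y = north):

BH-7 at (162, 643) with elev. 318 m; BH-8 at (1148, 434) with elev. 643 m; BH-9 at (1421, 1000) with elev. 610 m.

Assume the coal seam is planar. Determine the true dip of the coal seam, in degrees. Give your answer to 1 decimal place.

19.2°

Let the plane be z = a·x + b·y + c.
BH-8−BH-7: 986a − 209b = 325;  BH-9−BH-7: 1259a + 357b = 292.
Solving gives a = 0.28783, b = −0.19713.
Gradient magnitude |∇z| = √(a² + b²) = √(0.08285 + 0.03886) = 0.34887.
True dip = arctan(0.34887) = 19.2°, dipping toward NW (azimuth ≈ 304°).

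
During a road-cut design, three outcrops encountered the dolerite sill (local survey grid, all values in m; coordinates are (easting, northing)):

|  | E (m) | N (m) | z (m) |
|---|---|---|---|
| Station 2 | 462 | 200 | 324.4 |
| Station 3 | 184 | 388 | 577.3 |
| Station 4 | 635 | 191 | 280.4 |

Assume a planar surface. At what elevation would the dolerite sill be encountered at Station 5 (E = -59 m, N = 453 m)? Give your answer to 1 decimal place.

694.1 m

Two edge vectors: Station 2→Station 3 = (-278, 188, 252.9), Station 2→Station 4 = (173, -9, -44).
Normal n = (Station 2→Station 3) × (Station 2→Station 4) = (-5995.9, 31519.7, -30022).
So ∂z/∂E = −n_x/n_z = −0.19972 and ∂z/∂N = −n_y/n_z = 1.04989.
Intercept c from Station 2: 324.4 + 92.27 − 209.98 = 206.69.
At (-59, 453): z = 11.8 + 475.6 + 206.69 = 694.1 m.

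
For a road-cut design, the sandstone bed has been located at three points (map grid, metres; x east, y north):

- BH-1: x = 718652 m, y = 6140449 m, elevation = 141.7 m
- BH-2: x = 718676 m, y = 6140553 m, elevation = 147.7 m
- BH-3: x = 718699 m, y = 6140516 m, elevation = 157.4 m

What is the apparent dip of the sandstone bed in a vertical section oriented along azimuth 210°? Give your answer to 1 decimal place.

Let the plane be z = a·x + b·y + c.
BH-2−BH-1: 24a + 104b = 6;  BH-3−BH-1: 47a + 67b = 15.7.
Solving gives a = 0.37524, b = −0.02890.
Unit vector along 210° is (sin 210°, cos 210°) = (-0.5000, -0.8660).
Slope in that direction = a·(-0.5000) + b·(-0.8660) = −0.16259.
Apparent dip = arctan|0.16259| = 9.2° (true dip is 20.6°, so apparent ≤ true as expected).

9.2°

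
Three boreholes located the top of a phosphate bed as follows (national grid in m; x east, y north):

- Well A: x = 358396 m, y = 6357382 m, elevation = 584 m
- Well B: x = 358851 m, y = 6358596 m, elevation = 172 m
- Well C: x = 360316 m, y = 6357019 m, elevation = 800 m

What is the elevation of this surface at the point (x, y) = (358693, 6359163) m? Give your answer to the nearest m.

-37 m

Let the plane be z = a·x + b·y + c.
Well B−Well A: 455a + 1214b = −412;  Well C−Well A: 1920a − 363b = 216.
Solving gives a = 0.04513861, b = −0.35629165.
Then c = 584 − a·358396 − b·6357382 = 2249488.65.
At (358693, 6359163): z = 16190.9 − 2265716.7 + 2249488.65 = -37.1 m.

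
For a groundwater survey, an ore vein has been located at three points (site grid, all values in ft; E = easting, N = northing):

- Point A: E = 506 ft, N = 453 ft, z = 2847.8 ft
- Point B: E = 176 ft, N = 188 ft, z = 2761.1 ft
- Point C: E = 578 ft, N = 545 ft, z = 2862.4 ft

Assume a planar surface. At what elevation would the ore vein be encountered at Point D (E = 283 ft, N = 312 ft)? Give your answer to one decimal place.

Two edge vectors: Point A→Point B = (-330, -265, -86.7), Point A→Point C = (72, 92, 14.6).
Normal n = (Point A→Point B) × (Point A→Point C) = (4107.4, -1424.4, -11280).
So ∂z/∂E = −n_x/n_z = 0.36413 and ∂z/∂N = −n_y/n_z = −0.12628.
Intercept c from Point A: 2847.8 − 184.25 + 57.20 = 2720.75.
At (283, 312): z = 103.0 − 39.4 + 2720.75 = 2784.4 ft.

2784.4 ft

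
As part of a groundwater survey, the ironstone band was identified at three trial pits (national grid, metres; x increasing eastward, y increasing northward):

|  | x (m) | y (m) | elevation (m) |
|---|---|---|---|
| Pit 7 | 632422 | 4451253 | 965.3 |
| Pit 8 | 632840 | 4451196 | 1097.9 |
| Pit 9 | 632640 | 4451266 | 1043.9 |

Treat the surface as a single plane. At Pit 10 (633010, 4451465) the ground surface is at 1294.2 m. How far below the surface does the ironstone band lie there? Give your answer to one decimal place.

77.8 m

Let the plane be z = a·x + b·y + c.
Pit 8−Pit 7: 418a − 57b = 132.6;  Pit 9−Pit 7: 218a + 13b = 78.6.
Solving gives a = 0.347368421, b = 0.221052632.
Then c = 965.3 − a·632422 − b·4451253 = −1202679.32.
At (633010, 4451465): z_contact = 219887.68 + 984008.05 − 1202679.32 = 1216.42 m.
Depth below ground = 1294.2 − 1216.42 = 77.8 m.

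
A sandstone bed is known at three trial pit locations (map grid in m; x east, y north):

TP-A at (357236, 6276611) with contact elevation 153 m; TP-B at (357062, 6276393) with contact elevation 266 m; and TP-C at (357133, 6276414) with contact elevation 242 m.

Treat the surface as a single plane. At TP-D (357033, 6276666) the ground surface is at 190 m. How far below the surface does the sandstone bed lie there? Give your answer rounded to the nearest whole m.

6 m

Let the plane be z = a·x + b·y + c.
TP-B−TP-A: −174a − 218b = 113;  TP-C−TP-A: −103a − 197b = 89.
Solving gives a = −0.24179635, b = −0.32535521.
Then c = 153 − a·357236 − b·6276611 = 2128659.45.
At (357033, 6276666): z_contact = −86329.3 − 2042146.0 + 2128659.45 = 184.2 m.
Depth below ground = 190 − 184.2 = 6 m.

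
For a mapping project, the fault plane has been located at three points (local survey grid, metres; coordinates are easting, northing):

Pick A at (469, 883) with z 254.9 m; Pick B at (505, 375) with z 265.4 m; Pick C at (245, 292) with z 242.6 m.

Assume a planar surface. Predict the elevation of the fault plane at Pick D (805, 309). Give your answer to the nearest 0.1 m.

Let the plane be z = a·easting + b·northing + c.
Pick B−Pick A: 36a − 508b = 10.5;  Pick C−Pick A: −224a − 591b = −12.3.
Solving gives a = 0.09220, b = −0.01414.
Then c = 254.9 − a·469 − b·883 = 224.14.
At (805, 309): z = 74.2 − 4.4 + 224.14 = 294.0 m.

294.0 m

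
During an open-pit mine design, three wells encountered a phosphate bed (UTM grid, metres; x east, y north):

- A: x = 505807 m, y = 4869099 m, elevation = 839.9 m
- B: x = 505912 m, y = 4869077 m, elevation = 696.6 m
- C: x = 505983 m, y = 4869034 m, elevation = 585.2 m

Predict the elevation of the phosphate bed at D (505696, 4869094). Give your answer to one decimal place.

976.8 m

Two edge vectors: A→B = (105, -22, -143.3), A→C = (176, -65, -254.7).
Normal n = (A→B) × (A→C) = (-3711.1, 1522.7, -2953).
So ∂z/∂x = −n_x/n_z = −1.256721978 and ∂z/∂y = −n_y/n_z = 0.515645107.
Intercept c from A: 839.9 + 635658.77 − 2510727.07 = −1874228.40.
At (505696, 4869094): z = −635519.3 + 2510724.5 − 1874228.40 = 976.8 m.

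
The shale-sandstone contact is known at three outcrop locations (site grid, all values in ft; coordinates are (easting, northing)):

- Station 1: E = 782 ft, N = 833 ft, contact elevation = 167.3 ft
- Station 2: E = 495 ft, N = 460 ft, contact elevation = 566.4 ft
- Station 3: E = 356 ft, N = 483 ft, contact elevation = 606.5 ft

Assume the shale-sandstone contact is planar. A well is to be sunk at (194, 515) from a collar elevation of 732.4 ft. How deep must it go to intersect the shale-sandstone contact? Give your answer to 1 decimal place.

83.1 ft

Two edge vectors: Station 1→Station 2 = (-287, -373, 399.1), Station 1→Station 3 = (-426, -350, 439.2).
Normal n = (Station 1→Station 2) × (Station 1→Station 3) = (-24136.6, -43966.2, -58448).
So ∂z/∂E = −n_x/n_z = −0.41296 and ∂z/∂N = −n_y/n_z = −0.75223.
Intercept c from Station 1: 167.3 + 322.93 + 626.61 = 1116.84.
At (194, 515): z_contact = −80.11 − 387.40 + 1116.84 = 649.33 ft.
Depth below ground = 732.4 − 649.33 = 83.1 ft.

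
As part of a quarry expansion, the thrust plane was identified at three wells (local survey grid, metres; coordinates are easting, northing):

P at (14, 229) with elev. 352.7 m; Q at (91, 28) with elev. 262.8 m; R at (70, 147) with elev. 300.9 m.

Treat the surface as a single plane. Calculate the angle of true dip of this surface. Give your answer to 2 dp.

Two edge vectors: P→Q = (77, -201, -89.9), P→R = (56, -82, -51.8).
Normal n = (P→Q) × (P→R) = (3040, -1045.8, 4942).
So ∂z/∂easting = −n_x/n_z = −0.61514 and ∂z/∂northing = −n_y/n_z = 0.21161.
Gradient magnitude |∇z| = √(a² + b²) = √(0.37839 + 0.04478) = 0.65052.
True dip = arctan(0.65052) = 33.04°, dipping toward ESE (azimuth ≈ 109°).

33.04°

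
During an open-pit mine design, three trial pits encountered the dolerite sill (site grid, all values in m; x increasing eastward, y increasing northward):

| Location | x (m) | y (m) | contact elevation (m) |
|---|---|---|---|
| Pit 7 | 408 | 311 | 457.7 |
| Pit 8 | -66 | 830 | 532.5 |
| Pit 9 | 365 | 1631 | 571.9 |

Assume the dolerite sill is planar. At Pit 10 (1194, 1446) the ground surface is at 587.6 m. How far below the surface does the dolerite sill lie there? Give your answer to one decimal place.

85.5 m

Let the plane be z = a·x + b·y + c.
Pit 8−Pit 7: −474a + 519b = 74.8;  Pit 9−Pit 7: −43a + 1320b = 114.2.
Solving gives a = −0.065410, b = 0.084384.
Then c = 457.7 − a·408 − b·311 = 458.14.
At (1194, 1446): z_contact = −78.10 + 122.02 + 458.14 = 502.06 m.
Depth below ground = 587.6 − 502.06 = 85.5 m.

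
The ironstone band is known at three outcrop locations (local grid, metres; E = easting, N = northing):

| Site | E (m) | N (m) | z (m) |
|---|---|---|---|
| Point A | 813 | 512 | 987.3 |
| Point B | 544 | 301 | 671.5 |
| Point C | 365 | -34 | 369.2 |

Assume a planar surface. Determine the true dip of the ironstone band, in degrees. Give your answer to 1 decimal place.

43.0°

Let the plane be z = a·E + b·N + c.
Point B−Point A: −269a − 211b = −315.8;  Point C−Point A: −448a − 546b = −618.1.
Solving gives a = 0.80250, b = 0.47359.
Gradient magnitude |∇z| = √(a² + b²) = √(0.64401 + 0.22429) = 0.93182.
True dip = arctan(0.93182) = 43.0°, dipping toward WSW (azimuth ≈ 239°).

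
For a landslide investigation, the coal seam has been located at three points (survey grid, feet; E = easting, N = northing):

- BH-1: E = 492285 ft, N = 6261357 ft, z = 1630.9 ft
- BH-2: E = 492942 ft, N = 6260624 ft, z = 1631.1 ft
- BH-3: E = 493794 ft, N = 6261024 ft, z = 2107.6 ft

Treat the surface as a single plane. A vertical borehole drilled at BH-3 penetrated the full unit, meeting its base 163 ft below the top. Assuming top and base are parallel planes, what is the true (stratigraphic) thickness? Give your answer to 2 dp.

Let the plane be z = a·E + b·N + c.
BH-2−BH-1: 657a − 733b = 0.2;  BH-3−BH-1: 1509a − 333b = 476.7.
Solving gives a = 0.39372, b = 0.35263.
|∇z| = √(a²+b²) = 0.52855, so dip δ = arctan(0.52855) = 27.86°.
True thickness = vertical thickness × cos δ = 163 × cos 27.86° = 144.11 ft.

144.11 ft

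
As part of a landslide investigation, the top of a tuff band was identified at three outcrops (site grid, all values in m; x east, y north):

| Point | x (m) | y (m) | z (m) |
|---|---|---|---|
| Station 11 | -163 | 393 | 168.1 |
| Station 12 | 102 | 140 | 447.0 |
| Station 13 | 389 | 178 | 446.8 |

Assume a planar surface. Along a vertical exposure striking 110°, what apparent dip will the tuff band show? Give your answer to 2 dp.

24.29°

Two edge vectors: Station 11→Station 12 = (265, -253, 278.9), Station 11→Station 13 = (552, -215, 278.7).
Normal n = (Station 11→Station 12) × (Station 11→Station 13) = (-10547.6, 80097.3, 82681).
So ∂z/∂x = −n_x/n_z = 0.12757 and ∂z/∂y = −n_y/n_z = −0.96875.
Unit vector along 110° is (sin 110°, cos 110°) = (0.9397, -0.3420).
Slope in that direction = a·(0.9397) + b·(-0.3420) = 0.45121.
Apparent dip = arctan|0.45121| = 24.29° (true dip is 44.3°, so apparent ≤ true as expected).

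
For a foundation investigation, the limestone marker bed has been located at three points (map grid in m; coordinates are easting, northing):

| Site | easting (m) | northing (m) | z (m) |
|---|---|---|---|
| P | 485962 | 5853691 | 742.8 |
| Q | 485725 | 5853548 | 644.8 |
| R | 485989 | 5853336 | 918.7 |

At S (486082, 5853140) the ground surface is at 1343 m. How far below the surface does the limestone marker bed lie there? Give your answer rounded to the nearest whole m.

Let the plane be z = a·easting + b·northing + c.
Q−P: −237a − 143b = −98;  R−P: 27a − 355b = 175.9.
Solving gives a = 0.68120937, b = −0.44368267.
Then c = 742.8 − a·485962 − b·5853691 = 2266882.17.
At (486082, 5853140): z_contact = 331123.6 − 2596936.8 + 2266882.17 = 1069.0 m.
Depth below ground = 1343 − 1069.0 = 274 m.

274 m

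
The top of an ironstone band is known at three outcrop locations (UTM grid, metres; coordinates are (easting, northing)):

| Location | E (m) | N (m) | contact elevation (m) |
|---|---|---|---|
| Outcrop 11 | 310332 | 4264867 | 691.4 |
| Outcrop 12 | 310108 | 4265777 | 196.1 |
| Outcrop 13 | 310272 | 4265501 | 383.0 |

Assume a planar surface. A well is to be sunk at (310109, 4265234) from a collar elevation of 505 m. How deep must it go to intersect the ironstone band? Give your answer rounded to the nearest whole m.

64 m

Let the plane be z = a·E + b·N + c.
Outcrop 12−Outcrop 11: −224a + 910b = −495.3;  Outcrop 13−Outcrop 11: −60a + 634b = −308.4.
Solving gives a = 0.38180882, b = −0.45030200.
Then c = 691.4 − a·310332 − b·4264867 = 1802682.06.
At (310109, 4265234): z_contact = 118402.4 − 1920643.4 + 1802682.06 = 441.0 m.
Depth below ground = 505 − 441.0 = 64 m.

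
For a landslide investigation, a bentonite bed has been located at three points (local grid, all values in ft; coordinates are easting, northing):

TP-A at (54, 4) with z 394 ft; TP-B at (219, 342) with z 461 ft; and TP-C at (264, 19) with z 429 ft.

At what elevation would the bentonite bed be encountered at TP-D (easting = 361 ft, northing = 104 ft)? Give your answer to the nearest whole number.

455 ft

Two edge vectors: TP-A→TP-B = (165, 338, 67), TP-A→TP-C = (210, 15, 35).
Normal n = (TP-A→TP-B) × (TP-A→TP-C) = (10825, 8295, -68505).
So ∂z/∂easting = −n_x/n_z = 0.15802 and ∂z/∂northing = −n_y/n_z = 0.12109.
Intercept c from TP-A: 394 − 8.53 − 0.48 = 384.98.
At (361, 104): z = 57.0 + 12.6 + 384.98 = 454.6 ft.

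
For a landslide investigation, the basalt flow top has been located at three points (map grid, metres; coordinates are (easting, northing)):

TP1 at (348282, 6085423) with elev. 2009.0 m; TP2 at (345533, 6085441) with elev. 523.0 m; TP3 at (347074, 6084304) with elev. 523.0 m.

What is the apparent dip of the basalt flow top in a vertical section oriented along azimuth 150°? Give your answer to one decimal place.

20.2°

Let the plane be z = a·E + b·N + c.
TP2−TP1: −2749a + 18b = −1486;  TP3−TP1: −1208a − 1119b = −1486.
Solving gives a = 0.54540, b = 0.73919.
Unit vector along 150° is (sin 150°, cos 150°) = (0.5000, -0.8660).
Slope in that direction = a·(0.5000) + b·(-0.8660) = −0.36746.
Apparent dip = arctan|0.36746| = 20.2° (true dip is 42.6°, so apparent ≤ true as expected).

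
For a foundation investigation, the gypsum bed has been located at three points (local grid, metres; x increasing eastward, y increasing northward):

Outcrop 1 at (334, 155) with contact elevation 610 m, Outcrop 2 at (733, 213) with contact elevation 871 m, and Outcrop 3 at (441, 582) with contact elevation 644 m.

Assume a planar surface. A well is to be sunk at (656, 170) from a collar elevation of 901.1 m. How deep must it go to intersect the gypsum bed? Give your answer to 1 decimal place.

77.7 m

Two edge vectors: Outcrop 1→Outcrop 2 = (399, 58, 261), Outcrop 1→Outcrop 3 = (107, 427, 34).
Normal n = (Outcrop 1→Outcrop 2) × (Outcrop 1→Outcrop 3) = (-109475, 14361, 164167).
So ∂z/∂x = −n_x/n_z = 0.66685 and ∂z/∂y = −n_y/n_z = −0.08748.
Intercept c from Outcrop 1: 610 − 222.73 + 13.56 = 400.83.
At (656, 170): z_contact = 437.45 − 14.87 + 400.83 = 823.41 m.
Depth below ground = 901.1 − 823.41 = 77.7 m.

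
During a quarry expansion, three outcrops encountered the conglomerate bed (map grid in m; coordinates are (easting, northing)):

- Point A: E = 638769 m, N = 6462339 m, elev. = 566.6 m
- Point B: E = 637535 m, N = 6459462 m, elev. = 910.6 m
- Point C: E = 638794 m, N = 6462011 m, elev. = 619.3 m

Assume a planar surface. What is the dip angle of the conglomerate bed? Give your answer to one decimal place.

Two edge vectors: Point A→Point B = (-1234, -2877, 344), Point A→Point C = (25, -328, 52.7).
Normal n = (Point A→Point B) × (Point A→Point C) = (-38785.9, 73631.8, 476677).
So ∂z/∂E = −n_x/n_z = 0.08137 and ∂z/∂N = −n_y/n_z = −0.15447.
Gradient magnitude |∇z| = √(a² + b²) = √(0.00662 + 0.02386) = 0.17459.
True dip = arctan(0.17459) = 9.9°, dipping toward NNW (azimuth ≈ 332°).

9.9°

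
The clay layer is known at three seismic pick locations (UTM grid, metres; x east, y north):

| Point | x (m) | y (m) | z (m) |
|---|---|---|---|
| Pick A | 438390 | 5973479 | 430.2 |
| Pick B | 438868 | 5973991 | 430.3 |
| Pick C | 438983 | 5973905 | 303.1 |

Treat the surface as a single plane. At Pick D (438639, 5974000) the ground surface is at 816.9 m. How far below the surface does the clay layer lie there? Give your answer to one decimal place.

232.0 m

Two edge vectors: Pick A→Pick B = (478, 512, 0.1), Pick A→Pick C = (593, 426, -127.1).
Normal n = (Pick A→Pick B) × (Pick A→Pick C) = (-65117.8, 60813.1, -99988).
So ∂z/∂x = −n_x/n_z = −0.651256151 and ∂z/∂y = −n_y/n_z = 0.608203984.
Intercept c from Pick A: 430.2 + 285504.18 − 3633093.73 = −3347159.35.
At (438639, 5974000): z_contact = −285666.35 + 3633410.60 − 3347159.35 = 584.91 m.
Depth below ground = 816.9 − 584.91 = 232.0 m.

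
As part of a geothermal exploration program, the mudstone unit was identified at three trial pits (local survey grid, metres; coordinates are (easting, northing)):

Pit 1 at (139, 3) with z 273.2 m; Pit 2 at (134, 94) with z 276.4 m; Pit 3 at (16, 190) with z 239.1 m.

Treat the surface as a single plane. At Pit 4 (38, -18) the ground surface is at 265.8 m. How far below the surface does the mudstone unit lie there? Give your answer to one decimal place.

Two edge vectors: Pit 1→Pit 2 = (-5, 91, 3.2), Pit 1→Pit 3 = (-123, 187, -34.1).
Normal n = (Pit 1→Pit 2) × (Pit 1→Pit 3) = (-3701.5, -564.1, 10258).
So ∂z/∂E = −n_x/n_z = 0.36084 and ∂z/∂N = −n_y/n_z = 0.05499.
Intercept c from Pit 1: 273.2 − 50.16 − 0.16 = 222.88.
At (38, -18): z_contact = 13.71 − 0.99 + 222.88 = 235.60 m.
Depth below ground = 265.8 − 235.60 = 30.2 m.

30.2 m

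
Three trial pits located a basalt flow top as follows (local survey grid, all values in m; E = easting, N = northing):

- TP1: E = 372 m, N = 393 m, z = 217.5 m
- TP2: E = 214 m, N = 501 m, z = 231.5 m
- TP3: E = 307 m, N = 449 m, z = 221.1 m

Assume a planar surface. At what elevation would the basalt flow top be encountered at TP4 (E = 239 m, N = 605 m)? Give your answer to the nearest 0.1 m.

206.7 m

Let the plane be z = a·E + b·N + c.
TP2−TP1: −158a + 108b = 14;  TP3−TP1: −65a + 56b = 3.6.
Solving gives a = −0.21619, b = −0.18665.
Then c = 217.5 − a·372 − b·393 = 371.28.
At (239, 605): z = −51.7 − 112.9 + 371.28 = 206.7 m.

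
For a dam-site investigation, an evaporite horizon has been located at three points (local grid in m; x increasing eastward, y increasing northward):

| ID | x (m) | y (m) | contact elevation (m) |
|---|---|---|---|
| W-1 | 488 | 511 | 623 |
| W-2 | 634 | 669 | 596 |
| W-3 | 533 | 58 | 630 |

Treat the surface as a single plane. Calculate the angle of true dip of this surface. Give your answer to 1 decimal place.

Let the plane be z = a·x + b·y + c.
W-2−W-1: 146a + 158b = −27;  W-3−W-1: 45a − 453b = 7.
Solving gives a = −0.15188, b = −0.03054.
Gradient magnitude |∇z| = √(a² + b²) = √(0.02307 + 0.00093) = 0.15492.
True dip = arctan(0.15492) = 8.8°, dipping toward ENE (azimuth ≈ 079°).

8.8°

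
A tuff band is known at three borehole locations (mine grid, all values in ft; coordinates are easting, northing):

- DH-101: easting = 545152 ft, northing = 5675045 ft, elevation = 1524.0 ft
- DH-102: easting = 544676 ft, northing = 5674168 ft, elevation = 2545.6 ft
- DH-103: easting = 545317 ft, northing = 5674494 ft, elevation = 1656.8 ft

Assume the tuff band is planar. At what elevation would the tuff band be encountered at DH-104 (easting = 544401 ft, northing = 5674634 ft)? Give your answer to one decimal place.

2581.9 ft

Two edge vectors: DH-101→DH-102 = (-476, -877, 1021.6), DH-101→DH-103 = (165, -551, 132.8).
Normal n = (DH-101→DH-102) × (DH-101→DH-103) = (446436, 231776.8, 406981).
So ∂z/∂easting = −n_x/n_z = −1.096945558 and ∂z/∂northing = −n_y/n_z = −0.569502753.
Intercept c from DH-101: 1524 + 598002.06 + 3231953.75 = 3831479.82.
At (544401, 5674634): z = −597178.3 − 3231719.7 + 3831479.82 = 2581.9 ft.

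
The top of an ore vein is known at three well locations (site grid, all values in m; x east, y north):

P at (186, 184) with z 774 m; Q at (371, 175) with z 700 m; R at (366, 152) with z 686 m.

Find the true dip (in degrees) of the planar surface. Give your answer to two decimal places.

Let the plane be z = a·x + b·y + c.
Q−P: 185a − 9b = −74;  R−P: 180a − 32b = −88.
Solving gives a = −0.36651, b = 0.68837.
Gradient magnitude |∇z| = √(a² + b²) = √(0.13433 + 0.47386) = 0.77986.
True dip = arctan(0.77986) = 37.95°, dipping toward SSE (azimuth ≈ 152°).

37.95°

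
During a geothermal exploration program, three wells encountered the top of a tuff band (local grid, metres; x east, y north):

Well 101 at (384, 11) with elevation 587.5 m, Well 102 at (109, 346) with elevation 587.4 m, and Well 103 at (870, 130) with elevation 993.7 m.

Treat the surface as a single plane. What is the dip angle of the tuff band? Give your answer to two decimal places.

Two edge vectors: Well 101→Well 102 = (-275, 335, -0.1), Well 101→Well 103 = (486, 119, 406.2).
Normal n = (Well 101→Well 102) × (Well 101→Well 103) = (136088.9, 111656.4, -195535).
So ∂z/∂x = −n_x/n_z = 0.69598 and ∂z/∂y = −n_y/n_z = 0.57103.
Gradient magnitude |∇z| = √(a² + b²) = √(0.48439 + 0.32608) = 0.90026.
True dip = arctan(0.90026) = 42.00°, dipping toward SW (azimuth ≈ 231°).

42.00°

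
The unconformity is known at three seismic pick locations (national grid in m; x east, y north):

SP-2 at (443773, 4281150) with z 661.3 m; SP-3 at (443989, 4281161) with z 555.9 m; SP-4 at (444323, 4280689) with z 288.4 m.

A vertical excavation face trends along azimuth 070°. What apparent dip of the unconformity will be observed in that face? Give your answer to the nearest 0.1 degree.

21.6°

Two edge vectors: SP-2→SP-3 = (216, 11, -105.4), SP-2→SP-4 = (550, -461, -372.9).
Normal n = (SP-2→SP-3) × (SP-2→SP-4) = (-52691.3, 22576.4, -105626).
So ∂z/∂x = −n_x/n_z = −0.49885 and ∂z/∂y = −n_y/n_z = 0.21374.
Unit vector along 070° is (sin 70°, cos 70°) = (0.9397, 0.3420).
Slope in that direction = a·(0.9397) + b·(0.3420) = −0.39566.
Apparent dip = arctan|0.39566| = 21.6° (true dip is 28.5°, so apparent ≤ true as expected).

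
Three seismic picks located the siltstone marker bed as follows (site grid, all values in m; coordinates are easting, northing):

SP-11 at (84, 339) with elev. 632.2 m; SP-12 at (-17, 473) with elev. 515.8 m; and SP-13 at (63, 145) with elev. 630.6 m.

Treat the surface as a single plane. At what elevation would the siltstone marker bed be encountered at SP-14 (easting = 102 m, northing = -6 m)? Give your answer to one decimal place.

Let the plane be z = a·easting + b·northing + c.
SP-12−SP-11: −101a + 134b = −116.4;  SP-13−SP-11: −21a − 194b = −1.6.
Solving gives a = 1.01732, b = −0.10187.
Then c = 632.2 − a·84 − b·339 = 581.28.
At (102, -6): z = 103.8 + 0.6 + 581.28 = 685.7 m.

685.7 m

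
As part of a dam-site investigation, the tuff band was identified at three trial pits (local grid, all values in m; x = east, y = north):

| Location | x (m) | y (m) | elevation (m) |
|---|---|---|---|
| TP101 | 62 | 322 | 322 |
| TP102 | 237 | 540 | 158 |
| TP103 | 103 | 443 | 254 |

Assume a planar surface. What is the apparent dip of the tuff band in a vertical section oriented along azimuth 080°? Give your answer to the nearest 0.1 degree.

25.5°

Two edge vectors: TP101→TP102 = (175, 218, -164), TP101→TP103 = (41, 121, -68).
Normal n = (TP101→TP102) × (TP101→TP103) = (5020, 5176, 12237).
So ∂z/∂x = −n_x/n_z = −0.41023 and ∂z/∂y = −n_y/n_z = −0.42298.
Unit vector along 080° is (sin 80°, cos 80°) = (0.9848, 0.1736).
Slope in that direction = a·(0.9848) + b·(0.1736) = −0.47745.
Apparent dip = arctan|0.47745| = 25.5° (true dip is 30.5°, so apparent ≤ true as expected).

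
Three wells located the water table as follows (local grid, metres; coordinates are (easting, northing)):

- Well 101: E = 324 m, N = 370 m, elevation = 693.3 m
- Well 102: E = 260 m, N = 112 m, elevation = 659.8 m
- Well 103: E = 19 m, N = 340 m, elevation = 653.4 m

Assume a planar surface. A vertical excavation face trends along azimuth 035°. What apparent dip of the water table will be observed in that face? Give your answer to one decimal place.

8.6°

Two edge vectors: Well 101→Well 102 = (-64, -258, -33.5), Well 101→Well 103 = (-305, -30, -39.9).
Normal n = (Well 101→Well 102) × (Well 101→Well 103) = (9289.2, 7663.9, -76770).
So ∂z/∂E = −n_x/n_z = 0.12100 and ∂z/∂N = −n_y/n_z = 0.09983.
Unit vector along 035° is (sin 35°, cos 35°) = (0.5736, 0.8192).
Slope in that direction = a·(0.5736) + b·(0.8192) = 0.15118.
Apparent dip = arctan|0.15118| = 8.6° (true dip is 8.9°, so apparent ≤ true as expected).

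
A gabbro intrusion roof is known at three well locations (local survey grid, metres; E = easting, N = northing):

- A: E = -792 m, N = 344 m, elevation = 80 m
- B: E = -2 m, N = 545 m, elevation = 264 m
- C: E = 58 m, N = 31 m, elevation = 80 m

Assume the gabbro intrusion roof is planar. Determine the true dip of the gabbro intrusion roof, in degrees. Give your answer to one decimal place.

Two edge vectors: A→B = (790, 201, 184), A→C = (850, -313, 0).
Normal n = (A→B) × (A→C) = (57592, 156400, -418120).
So ∂z/∂E = −n_x/n_z = 0.13774 and ∂z/∂N = −n_y/n_z = 0.37406.
Gradient magnitude |∇z| = √(a² + b²) = √(0.01897 + 0.13992) = 0.39861.
True dip = arctan(0.39861) = 21.7°, dipping toward SSW (azimuth ≈ 200°).

21.7°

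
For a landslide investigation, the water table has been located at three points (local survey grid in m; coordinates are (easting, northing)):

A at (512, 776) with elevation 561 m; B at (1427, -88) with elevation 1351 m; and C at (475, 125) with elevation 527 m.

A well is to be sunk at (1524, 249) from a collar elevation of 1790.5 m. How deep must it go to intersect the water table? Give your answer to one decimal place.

Two edge vectors: A→B = (915, -864, 790), A→C = (-37, -651, -34).
Normal n = (A→B) × (A→C) = (543666, 1880, -627633).
So ∂z/∂E = −n_x/n_z = 0.866216 and ∂z/∂N = −n_y/n_z = 0.002995.
Intercept c from A: 561 − 443.50 − 2.32 = 115.17.
At (1524, 249): z_contact = 1320.11 + 0.75 + 115.17 = 1436.03 m.
Depth below ground = 1790.5 − 1436.03 = 354.5 m.

354.5 m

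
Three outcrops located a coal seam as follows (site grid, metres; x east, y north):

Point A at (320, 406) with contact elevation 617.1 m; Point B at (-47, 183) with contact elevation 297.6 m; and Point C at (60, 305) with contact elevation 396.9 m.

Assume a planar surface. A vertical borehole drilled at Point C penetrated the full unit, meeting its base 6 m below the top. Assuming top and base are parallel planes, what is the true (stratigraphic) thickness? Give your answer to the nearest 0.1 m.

Two edge vectors: Point A→Point B = (-367, -223, -319.5), Point A→Point C = (-260, -101, -220.2).
Normal n = (Point A→Point B) × (Point A→Point C) = (16835.1, 2256.6, -20913).
So ∂z/∂x = −n_x/n_z = 0.80501 and ∂z/∂y = −n_y/n_z = 0.10790.
|∇z| = √(a²+b²) = 0.81221, so dip δ = arctan(0.81221) = 39.08°.
True thickness = vertical thickness × cos δ = 6 × cos 39.08° = 4.7 m.

4.7 m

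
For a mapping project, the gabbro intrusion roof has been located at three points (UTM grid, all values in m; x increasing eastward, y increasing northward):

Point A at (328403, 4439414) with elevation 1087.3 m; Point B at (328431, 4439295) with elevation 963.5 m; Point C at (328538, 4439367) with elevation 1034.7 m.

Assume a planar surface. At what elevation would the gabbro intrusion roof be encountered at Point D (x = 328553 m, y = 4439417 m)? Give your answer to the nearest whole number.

Two edge vectors: Point A→Point B = (28, -119, -123.8), Point A→Point C = (135, -47, -52.6).
Normal n = (Point A→Point B) × (Point A→Point C) = (440.8, -15240.2, 14749).
So ∂z/∂x = −n_x/n_z = −0.02988677 and ∂z/∂y = −n_y/n_z = 1.03330395.
Intercept c from Point A: 1087.3 + 9814.91 − 4587264.03 = −4576361.83.
At (328553, 4439417): z = −9819.4 + 4587267.1 − 4576361.83 = 1085.9 m.

1086 m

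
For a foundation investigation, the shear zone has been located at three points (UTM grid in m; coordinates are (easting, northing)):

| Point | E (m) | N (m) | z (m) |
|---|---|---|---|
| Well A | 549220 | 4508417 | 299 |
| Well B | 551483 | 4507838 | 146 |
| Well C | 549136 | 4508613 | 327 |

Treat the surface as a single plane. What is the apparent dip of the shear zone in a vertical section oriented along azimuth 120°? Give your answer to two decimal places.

Let the plane be z = a·E + b·N + c.
Well B−Well A: 2263a − 579b = −153;  Well C−Well A: −84a + 196b = 28.
Solving gives a = −0.03488, b = 0.12791.
Unit vector along 120° is (sin 120°, cos 120°) = (0.8660, -0.5000).
Slope in that direction = a·(0.8660) + b·(-0.5000) = −0.09416.
Apparent dip = arctan|0.09416| = 5.38° (true dip is 7.6°, so apparent ≤ true as expected).

5.38°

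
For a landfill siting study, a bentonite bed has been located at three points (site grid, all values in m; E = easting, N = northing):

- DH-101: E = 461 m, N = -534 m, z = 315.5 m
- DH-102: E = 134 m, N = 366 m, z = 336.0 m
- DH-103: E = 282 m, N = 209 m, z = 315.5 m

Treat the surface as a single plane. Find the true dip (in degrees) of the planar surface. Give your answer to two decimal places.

10.83°

Two edge vectors: DH-101→DH-102 = (-327, 900, 20.5), DH-101→DH-103 = (-179, 743, 0).
Normal n = (DH-101→DH-102) × (DH-101→DH-103) = (-15231.5, -3669.5, -81861).
So ∂z/∂E = −n_x/n_z = −0.18607 and ∂z/∂N = −n_y/n_z = −0.04483.
Gradient magnitude |∇z| = √(a² + b²) = √(0.03462 + 0.00201) = 0.19139.
True dip = arctan(0.19139) = 10.83°, dipping toward ENE (azimuth ≈ 076°).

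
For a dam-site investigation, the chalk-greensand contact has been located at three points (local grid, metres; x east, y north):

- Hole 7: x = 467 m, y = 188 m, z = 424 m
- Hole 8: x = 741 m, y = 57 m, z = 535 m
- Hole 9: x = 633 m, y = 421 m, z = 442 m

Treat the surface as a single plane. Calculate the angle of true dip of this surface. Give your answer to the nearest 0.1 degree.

20.1°

Two edge vectors: Hole 7→Hole 8 = (274, -131, 111), Hole 7→Hole 9 = (166, 233, 18).
Normal n = (Hole 7→Hole 8) × (Hole 7→Hole 9) = (-28221, 13494, 85588).
So ∂z/∂x = −n_x/n_z = 0.32973 and ∂z/∂y = −n_y/n_z = −0.15766.
Gradient magnitude |∇z| = √(a² + b²) = √(0.10872 + 0.02486) = 0.36549.
True dip = arctan(0.36549) = 20.1°, dipping toward WNW (azimuth ≈ 296°).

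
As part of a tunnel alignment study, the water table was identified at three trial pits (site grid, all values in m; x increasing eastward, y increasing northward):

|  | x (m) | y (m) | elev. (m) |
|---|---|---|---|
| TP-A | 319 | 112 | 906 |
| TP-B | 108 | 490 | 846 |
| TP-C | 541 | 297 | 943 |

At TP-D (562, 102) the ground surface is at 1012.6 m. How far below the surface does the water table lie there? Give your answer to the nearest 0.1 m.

Let the plane be z = a·x + b·y + c.
TP-B−TP-A: −211a + 378b = −60;  TP-C−TP-A: 222a + 185b = 37.
Solving gives a = 0.20403, b = −0.04484.
Then c = 906 − a·319 − b·112 = 845.94.
At (562, 102): z_contact = 114.67 − 4.57 + 845.94 = 956.03 m.
Depth below ground = 1012.6 − 956.03 = 56.6 m.

56.6 m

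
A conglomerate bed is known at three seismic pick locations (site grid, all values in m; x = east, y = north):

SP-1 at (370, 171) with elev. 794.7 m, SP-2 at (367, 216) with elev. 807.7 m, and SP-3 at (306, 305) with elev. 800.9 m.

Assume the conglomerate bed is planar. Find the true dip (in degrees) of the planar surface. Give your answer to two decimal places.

34.04°

Two edge vectors: SP-1→SP-2 = (-3, 45, 13), SP-1→SP-3 = (-64, 134, 6.2).
Normal n = (SP-1→SP-2) × (SP-1→SP-3) = (-1463, -813.4, 2478).
So ∂z/∂x = −n_x/n_z = 0.59040 and ∂z/∂y = −n_y/n_z = 0.32825.
Gradient magnitude |∇z| = √(a² + b²) = √(0.34857 + 0.10775) = 0.67551.
True dip = arctan(0.67551) = 34.04°, dipping toward WSW (azimuth ≈ 241°).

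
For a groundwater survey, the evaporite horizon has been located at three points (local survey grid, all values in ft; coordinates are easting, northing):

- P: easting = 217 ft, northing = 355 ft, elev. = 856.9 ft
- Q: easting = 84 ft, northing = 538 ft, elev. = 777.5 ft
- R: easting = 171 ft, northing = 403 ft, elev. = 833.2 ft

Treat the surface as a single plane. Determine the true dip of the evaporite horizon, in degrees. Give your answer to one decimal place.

Two edge vectors: P→Q = (-133, 183, -79.4), P→R = (-46, 48, -23.7).
Normal n = (P→Q) × (P→R) = (-525.9, 500.3, 2034).
So ∂z/∂easting = −n_x/n_z = 0.25855 and ∂z/∂northing = −n_y/n_z = −0.24597.
Gradient magnitude |∇z| = √(a² + b²) = √(0.06685 + 0.06050) = 0.35686.
True dip = arctan(0.35686) = 19.6°, dipping toward NW (azimuth ≈ 314°).

19.6°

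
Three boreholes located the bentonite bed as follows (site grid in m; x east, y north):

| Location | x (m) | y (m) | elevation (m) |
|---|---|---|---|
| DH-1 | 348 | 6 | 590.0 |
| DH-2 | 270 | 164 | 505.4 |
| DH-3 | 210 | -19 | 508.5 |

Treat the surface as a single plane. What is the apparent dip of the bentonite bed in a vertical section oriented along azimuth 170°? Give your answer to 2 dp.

Let the plane be z = a·x + b·y + c.
DH-2−DH-1: −78a + 158b = −84.6;  DH-3−DH-1: −138a − 25b = −81.5.
Solving gives a = 0.63114, b = −0.22387.
Unit vector along 170° is (sin 170°, cos 170°) = (0.1736, -0.9848).
Slope in that direction = a·(0.1736) + b·(-0.9848) = 0.33006.
Apparent dip = arctan|0.33006| = 18.27° (true dip is 33.8°, so apparent ≤ true as expected).

18.27°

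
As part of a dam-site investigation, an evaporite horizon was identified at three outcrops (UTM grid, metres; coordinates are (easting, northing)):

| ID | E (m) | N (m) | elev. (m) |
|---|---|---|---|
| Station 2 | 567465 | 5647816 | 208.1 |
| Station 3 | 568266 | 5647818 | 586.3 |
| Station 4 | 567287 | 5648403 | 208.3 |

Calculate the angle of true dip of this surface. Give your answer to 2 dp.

26.25°

Let the plane be z = a·E + b·N + c.
Station 3−Station 2: 801a + 2b = 378.2;  Station 4−Station 2: −178a + 587b = 0.2.
Solving gives a = 0.47180, b = 0.14341.
Gradient magnitude |∇z| = √(a² + b²) = √(0.22260 + 0.02057) = 0.49312.
True dip = arctan(0.49312) = 26.25°, dipping toward WSW (azimuth ≈ 253°).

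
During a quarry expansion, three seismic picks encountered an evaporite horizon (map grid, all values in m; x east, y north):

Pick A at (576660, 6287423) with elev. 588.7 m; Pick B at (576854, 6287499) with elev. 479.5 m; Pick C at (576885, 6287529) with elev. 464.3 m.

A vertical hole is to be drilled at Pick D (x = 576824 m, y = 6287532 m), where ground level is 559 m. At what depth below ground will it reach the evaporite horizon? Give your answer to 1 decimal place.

Two edge vectors: Pick A→Pick B = (194, 76, -109.2), Pick A→Pick C = (225, 106, -124.4).
Normal n = (Pick A→Pick B) × (Pick A→Pick C) = (2120.8, -436.4, 3464).
So ∂z/∂x = −n_x/n_z = −0.612240185 and ∂z/∂y = −n_y/n_z = 0.125981524.
Intercept c from Pick A: 588.7 + 353054.42 − 792099.13 = −438456.01.
At (576824, 6287532): z_contact = −353154.83 + 792112.87 − 438456.01 = 502.02 m.
Depth below ground = 559 − 502.02 = 57.0 m.

57.0 m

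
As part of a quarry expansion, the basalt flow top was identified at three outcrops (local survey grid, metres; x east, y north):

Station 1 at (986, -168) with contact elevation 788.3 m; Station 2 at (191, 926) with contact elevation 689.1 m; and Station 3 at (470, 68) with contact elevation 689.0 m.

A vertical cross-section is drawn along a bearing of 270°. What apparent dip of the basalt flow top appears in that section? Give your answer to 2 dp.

12.74°

Two edge vectors: Station 1→Station 2 = (-795, 1094, -99.2), Station 1→Station 3 = (-516, 236, -99.3).
Normal n = (Station 1→Station 2) × (Station 1→Station 3) = (-85223, -27756.3, 376884).
So ∂z/∂x = −n_x/n_z = 0.22613 and ∂z/∂y = −n_y/n_z = 0.07365.
Unit vector along 270° is (sin 270°, cos 270°) = (-1.0000, -0.0000).
Slope in that direction = a·(-1.0000) + b·(-0.0000) = −0.22613.
Apparent dip = arctan|0.22613| = 12.74° (true dip is 13.4°, so apparent ≤ true as expected).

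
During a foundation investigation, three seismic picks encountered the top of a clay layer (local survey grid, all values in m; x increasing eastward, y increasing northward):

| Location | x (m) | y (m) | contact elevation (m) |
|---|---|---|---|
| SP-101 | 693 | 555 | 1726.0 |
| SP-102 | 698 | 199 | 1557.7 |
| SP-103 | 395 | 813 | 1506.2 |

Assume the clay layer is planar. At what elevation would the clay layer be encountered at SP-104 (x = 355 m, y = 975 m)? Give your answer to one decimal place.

1539.0 m

Two edge vectors: SP-101→SP-102 = (5, -356, -168.3), SP-101→SP-103 = (-298, 258, -219.8).
Normal n = (SP-101→SP-102) × (SP-101→SP-103) = (121670.2, 51252.4, -104798).
So ∂z/∂x = −n_x/n_z = 1.16100 and ∂z/∂y = −n_y/n_z = 0.48906.
Intercept c from SP-101: 1726 − 804.57 − 271.43 = 650.00.
At (355, 975): z = 412.2 + 476.8 + 650.00 = 1539.0 m.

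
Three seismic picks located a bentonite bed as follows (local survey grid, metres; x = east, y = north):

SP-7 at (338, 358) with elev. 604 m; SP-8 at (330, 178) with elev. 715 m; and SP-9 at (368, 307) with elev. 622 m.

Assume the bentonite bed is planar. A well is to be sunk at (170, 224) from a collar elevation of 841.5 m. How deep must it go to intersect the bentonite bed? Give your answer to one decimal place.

Let the plane be z = a·x + b·y + c.
SP-8−SP-7: −8a − 180b = 111;  SP-9−SP-7: 30a − 51b = 18.
Solving gives a = −0.41684, b = −0.59814.
Then c = 604 − a·338 − b·358 = 959.03.
At (170, 224): z_contact = −70.86 − 133.98 + 959.03 = 754.18 m.
Depth below ground = 841.5 − 754.18 = 87.3 m.

87.3 m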